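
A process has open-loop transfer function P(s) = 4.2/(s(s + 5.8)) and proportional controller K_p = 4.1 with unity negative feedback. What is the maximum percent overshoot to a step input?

Closed-loop characteristic equation: s² + 5.8s + 17.22 = 0, so ω_n = 4.15 rad/s and ζ = 5.8/(2·4.15) = 0.6988.
%OS = 100·exp(−πζ/√(1−ζ²)) = 100·exp(−π·0.6988/√0.5116) = 4.64%.

4.64%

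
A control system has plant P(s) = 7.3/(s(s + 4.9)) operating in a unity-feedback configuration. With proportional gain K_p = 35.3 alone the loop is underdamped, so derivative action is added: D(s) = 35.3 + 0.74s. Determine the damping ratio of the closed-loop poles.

ζ = 0.321

Forward path: (35.3 + 0.74s)·7.3/(s(s+4.9)). The closed-loop characteristic equation is s² + (4.9 + 7.3·0.74)s + 7.3·35.3 = 0.
That is s² + 10.3s + 257.7 = 0, so ω_n = 16.05 rad/s and ζ = 10.3/(2·16.05) = 0.3209.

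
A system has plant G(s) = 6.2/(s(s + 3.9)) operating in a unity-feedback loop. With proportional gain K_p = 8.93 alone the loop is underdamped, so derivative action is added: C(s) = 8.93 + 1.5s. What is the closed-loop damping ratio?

ζ = 0.887

Forward path: (8.93 + 1.5s)·6.2/(s(s+3.9)). The closed-loop characteristic equation is s² + (3.9 + 6.2·1.5)s + 6.2·8.93 = 0.
That is s² + 13.2s + 55.37 = 0, so ω_n = 7.441 rad/s and ζ = 13.2/(2·7.441) = 0.887.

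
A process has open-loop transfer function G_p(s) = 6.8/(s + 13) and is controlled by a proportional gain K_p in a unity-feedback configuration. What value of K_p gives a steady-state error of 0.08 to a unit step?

K_p = 22

The loop is type 0, so e_ss(step) = 1/(1 + K_pos) with K_pos = K_p·G_p(0).
G_p(0) = 0.5231. Require 1/(1 + K_p·0.5231) = 0.08, so 1 + 0.5231·K_p = 12.5.
K_p = (12.5 − 1)/0.5231 = 22.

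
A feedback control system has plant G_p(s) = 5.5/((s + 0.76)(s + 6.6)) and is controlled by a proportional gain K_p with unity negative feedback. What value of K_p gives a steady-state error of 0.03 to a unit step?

The loop is type 0, so e_ss(step) = 1/(1 + K_pos) with K_pos = K_p·G_p(0).
G_p(0) = 1.096. Require 1/(1 + K_p·1.096) = 0.03, so 1 + 1.096·K_p = 33.33.
K_p = (33.33 − 1)/1.096 = 29.5.

K_p = 29.5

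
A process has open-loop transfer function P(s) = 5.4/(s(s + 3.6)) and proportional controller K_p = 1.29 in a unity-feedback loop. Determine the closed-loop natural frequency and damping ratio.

With unity feedback the closed-loop characteristic equation is s² + 3.6s + 1.29·5.4 = s² + 3.6s + 6.966 = 0.
Matching s² + 2ζω_n s + ω_n²: ω_n = √6.966 = 2.639 rad/s and 2ζω_n = 3.6, so ζ = 3.6/(2·2.639) = 0.682.

ω_n = 2.64 rad/s, ζ = 0.682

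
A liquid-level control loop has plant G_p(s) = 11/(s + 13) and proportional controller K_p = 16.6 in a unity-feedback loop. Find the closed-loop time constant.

τ = 0.00511 s

Closed-loop transfer function: T(s) = K_p·G_p(s)/(1 + K_p·G_p(s)) = 182.6/(s + 13 + 182.6) = 182.6/(s + 195.6).
Time constant τ = 1/195.6 = 0.00511 s.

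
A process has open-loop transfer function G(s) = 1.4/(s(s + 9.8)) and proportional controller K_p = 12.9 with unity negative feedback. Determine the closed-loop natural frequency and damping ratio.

ω_n = 4.25 rad/s, ζ = 1.15

With unity feedback the closed-loop characteristic equation is s² + 9.8s + 12.9·1.4 = s² + 9.8s + 18.06 = 0.
So ω_n² = 18.06 ⇒ ω_n = 4.25 rad/s, and ζ = 9.8/(2ω_n) = 1.15.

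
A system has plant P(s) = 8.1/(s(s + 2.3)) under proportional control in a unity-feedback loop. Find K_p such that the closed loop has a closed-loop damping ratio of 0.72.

K_p = 0.315

Closed-loop characteristic equation: s² + 2.3s + K_p·8.1 = 0.
So ω_n = √(8.1K_p) and 2ζω_n = 2.3, giving ζ = 2.3/(2√(8.1K_p)).
Setting ζ = 0.72: √(8.1K_p) = 2.3/(2·0.72) = 1.597, so K_p = 2.551/8.1 = 0.315.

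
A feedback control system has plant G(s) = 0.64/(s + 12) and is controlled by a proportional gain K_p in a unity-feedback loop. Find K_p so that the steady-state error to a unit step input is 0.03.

For a type-0 loop with proportional control, e_ss = 1/(1 + K_p·G(0)).
G(0) = 0.05333. Require 1/(1 + K_p·0.05333) = 0.03, so 1 + 0.05333·K_p = 33.33.
K_p = (33.33 − 1)/0.05333 = 606.

K_p = 606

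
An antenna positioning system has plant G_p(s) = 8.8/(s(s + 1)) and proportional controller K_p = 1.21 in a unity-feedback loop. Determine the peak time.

T_p = 0.974 s

The closed-loop denominator s² + 1s + 10.65 gives ω_n = √10.65 = 3.263 and ζ = 1/(2ω_n) = 0.1532.
Damped frequency ω_d = ω_n√(1−ζ²) = 3.225 rad/s, so peak time T_p = π/ω_d = 0.974 s.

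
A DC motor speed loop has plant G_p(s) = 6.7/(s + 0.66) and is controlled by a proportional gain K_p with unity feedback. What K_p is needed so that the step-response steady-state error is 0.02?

K_p = 4.83

Steady-state error for a unit step on this type-0 loop is 1/(1 + K_p·G_p(0)).
G_p(0) = 10.15. Require 1/(1 + K_p·10.15) = 0.02, so 1 + 10.15·K_p = 50.
K_p = (50 − 1)/10.15 = 4.83.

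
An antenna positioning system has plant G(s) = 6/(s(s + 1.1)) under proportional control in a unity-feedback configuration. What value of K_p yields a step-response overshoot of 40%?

K_p = 0.643

From %OS = 100·exp(−πζ/√(1−ζ²)) = 40%, ζ = −ln(0.4)/√(π²+ln²(0.4)) = 0.28.
Characteristic equation s² + 1.1s + 6K_p = 0 gives ζ = 1.1/(2√(6K_p)).
Setting ζ = 0.28: √(6K_p) = 1.1/(2·0.28) = 1.964, so K_p = 3.858/6 = 0.643.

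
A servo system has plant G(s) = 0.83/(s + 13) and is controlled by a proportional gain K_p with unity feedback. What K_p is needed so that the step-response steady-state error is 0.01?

K_p = 1550

Steady-state error for a unit step on this type-0 loop is 1/(1 + K_p·G(0)).
G(0) = 0.06385. Require 1/(1 + K_p·0.06385) = 0.01, so 1 + 0.06385·K_p = 100.
K_p = (100 − 1)/0.06385 = 1550.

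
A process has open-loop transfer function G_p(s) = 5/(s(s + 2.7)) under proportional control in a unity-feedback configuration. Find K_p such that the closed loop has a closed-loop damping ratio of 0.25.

K_p = 5.83

Closed-loop characteristic equation: s² + 2.7s + K_p·5 = 0.
So ω_n = √(5K_p) and 2ζω_n = 2.7, giving ζ = 2.7/(2√(5K_p)).
Setting ζ = 0.25: √(5K_p) = 2.7/(2·0.25) = 5.4, so K_p = 29.16/5 = 5.83.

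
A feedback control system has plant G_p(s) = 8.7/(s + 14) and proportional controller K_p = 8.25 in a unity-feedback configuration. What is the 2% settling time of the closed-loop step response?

Closed-loop transfer function: T(s) = K_p·G_p(s)/(1 + K_p·G_p(s)) = 71.77/(s + 14 + 71.77) = 71.77/(s + 85.77).
Time constant τ = 1/85.77 = 0.01166 s, so the 2% settling time is about 4τ = 0.0466 s.

T_s ≈ 0.0466 s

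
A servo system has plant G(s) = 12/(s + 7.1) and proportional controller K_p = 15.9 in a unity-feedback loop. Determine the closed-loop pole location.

Closed-loop transfer function: T(s) = K_p·G(s)/(1 + K_p·G(s)) = 190.8/(s + 7.1 + 190.8) = 190.8/(s + 197.9).
The closed-loop pole is at s = −197.9.

s = -197.9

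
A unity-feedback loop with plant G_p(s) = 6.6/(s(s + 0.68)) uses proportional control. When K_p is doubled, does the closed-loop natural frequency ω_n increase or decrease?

increase

ω_n = √(6.6·K_p), which grows with K_p.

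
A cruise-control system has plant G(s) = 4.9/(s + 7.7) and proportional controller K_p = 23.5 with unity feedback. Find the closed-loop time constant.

Closed-loop transfer function: T(s) = K_p·G(s)/(1 + K_p·G(s)) = 115.2/(s + 7.7 + 115.2) = 115.2/(s + 122.9).
Time constant τ = 1/122.9 = 0.00814 s.

τ = 0.00814 s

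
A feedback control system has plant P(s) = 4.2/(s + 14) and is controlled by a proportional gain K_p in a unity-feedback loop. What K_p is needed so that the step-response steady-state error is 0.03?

The loop is type 0, so e_ss(step) = 1/(1 + K_pos) with K_pos = K_p·P(0).
P(0) = 0.3. Require 1/(1 + K_p·0.3) = 0.03, so 1 + 0.3·K_p = 33.33.
K_p = (33.33 − 1)/0.3 = 108.

K_p = 108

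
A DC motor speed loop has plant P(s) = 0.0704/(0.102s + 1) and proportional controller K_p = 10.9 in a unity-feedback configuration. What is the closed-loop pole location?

Closed loop: T(s) = K_p·P/(1+K_p·P) = 0.7674/(0.102s + 1 + 0.7674), with pole at s = −(1 + 0.7674)/0.102 = −17.33.

s = -17.33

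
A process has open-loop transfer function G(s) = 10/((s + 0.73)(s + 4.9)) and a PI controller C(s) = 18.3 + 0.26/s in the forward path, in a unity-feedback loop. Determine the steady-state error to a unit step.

0

The open loop C(s)G(s) has a pole at the origin (type 1), so the static position error constant is infinite and e_ss = 1/(1+∞) = 0.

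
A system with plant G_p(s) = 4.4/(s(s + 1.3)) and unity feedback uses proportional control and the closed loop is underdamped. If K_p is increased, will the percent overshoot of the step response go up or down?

ζ = 1.3/(2√(4.4K_p)) decreases as K_p grows; lower damping means more overshoot.

increase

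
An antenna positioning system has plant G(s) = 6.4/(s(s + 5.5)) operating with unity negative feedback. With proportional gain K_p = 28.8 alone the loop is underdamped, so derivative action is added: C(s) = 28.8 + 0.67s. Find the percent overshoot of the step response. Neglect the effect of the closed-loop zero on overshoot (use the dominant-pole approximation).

29.7%

Forward path: (28.8 + 0.67s)·6.4/(s(s+5.5)). The closed-loop characteristic equation is s² + (5.5 + 6.4·0.67)s + 6.4·28.8 = 0.
That is s² + 9.788s + 184.3 = 0, so ω_n = 13.58 rad/s and ζ = 9.788/(2·13.58) = 0.3605.
%OS = 100·exp(−πζ/√(1−ζ²)) = 29.7%.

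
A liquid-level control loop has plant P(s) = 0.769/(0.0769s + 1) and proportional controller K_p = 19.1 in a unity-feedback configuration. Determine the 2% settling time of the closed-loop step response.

T_s ≈ 0.0196 s

Closed loop: T(s) = K_p·P/(1+K_p·P) = 14.69/(0.0769s + 1 + 14.69), with pole at s = −(1 + 14.69)/0.0769 = −204.
τ = 1/204 = 0.004902 s, so 2% settling time ≈ 4τ = 0.0196 s.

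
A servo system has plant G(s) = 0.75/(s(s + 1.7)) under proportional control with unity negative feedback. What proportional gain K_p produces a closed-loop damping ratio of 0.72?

K_p = 1.86

Closed-loop characteristic equation: s² + 1.7s + K_p·0.75 = 0.
So ω_n = √(0.75K_p) and 2ζω_n = 1.7, giving ζ = 1.7/(2√(0.75K_p)).
Setting ζ = 0.72: √(0.75K_p) = 1.7/(2·0.72) = 1.181, so K_p = 1.394/0.75 = 1.86.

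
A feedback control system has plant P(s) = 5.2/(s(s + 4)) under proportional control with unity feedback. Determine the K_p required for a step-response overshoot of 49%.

K_p = 15.7

From %OS = 100·exp(−πζ/√(1−ζ²)) = 49%, ζ = −ln(0.49)/√(π²+ln²(0.49)) = 0.2214.
Characteristic equation s² + 4s + 5.2K_p = 0 gives ζ = 4/(2√(5.2K_p)).
Setting ζ = 0.2214: √(5.2K_p) = 4/(2·0.2214) = 9.032, so K_p = 81.58/5.2 = 15.7.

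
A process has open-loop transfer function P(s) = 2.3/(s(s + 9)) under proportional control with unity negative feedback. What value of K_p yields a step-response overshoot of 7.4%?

K_p = 21.6

From %OS = 100·exp(−πζ/√(1−ζ²)) = 7.4%, ζ = −ln(0.074)/√(π²+ln²(0.074)) = 0.6381.
Characteristic equation s² + 9s + 2.3K_p = 0 gives ζ = 9/(2√(2.3K_p)).
Setting ζ = 0.6381: √(2.3K_p) = 9/(2·0.6381) = 7.052, so K_p = 49.73/2.3 = 21.6.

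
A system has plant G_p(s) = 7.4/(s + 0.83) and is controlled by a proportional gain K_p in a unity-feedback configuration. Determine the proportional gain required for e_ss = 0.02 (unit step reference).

Steady-state error for a unit step on this type-0 loop is 1/(1 + K_p·G_p(0)).
G_p(0) = 8.916. Require 1/(1 + K_p·8.916) = 0.02, so 1 + 8.916·K_p = 50.
K_p = (50 − 1)/8.916 = 5.5.

K_p = 5.5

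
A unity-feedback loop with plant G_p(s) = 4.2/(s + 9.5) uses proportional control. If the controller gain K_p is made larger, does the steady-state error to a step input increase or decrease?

decrease

The position error constant K_pos = K_p·G_p(0) grows with K_p, and e_ss = 1/(1+K_pos) falls.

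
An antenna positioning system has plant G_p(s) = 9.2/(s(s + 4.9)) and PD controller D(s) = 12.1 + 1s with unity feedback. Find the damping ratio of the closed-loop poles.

Forward path: (12.1 + 1s)·9.2/(s(s+4.9)). The closed-loop characteristic equation is s² + (4.9 + 9.2·1)s + 9.2·12.1 = 0.
That is s² + 14.1s + 111.3 = 0, so ω_n = 10.55 rad/s and ζ = 14.1/(2·10.55) = 0.6682.

ζ = 0.668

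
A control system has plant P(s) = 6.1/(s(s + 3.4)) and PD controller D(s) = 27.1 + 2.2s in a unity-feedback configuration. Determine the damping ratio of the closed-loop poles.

ζ = 0.654

Forward path: (27.1 + 2.2s)·6.1/(s(s+3.4)). The closed-loop characteristic equation is s² + (3.4 + 6.1·2.2)s + 6.1·27.1 = 0.
That is s² + 16.82s + 165.3 = 0, so ω_n = 12.86 rad/s and ζ = 16.82/(2·12.86) = 0.6541.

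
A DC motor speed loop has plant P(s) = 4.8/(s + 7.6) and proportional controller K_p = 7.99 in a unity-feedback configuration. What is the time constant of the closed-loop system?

τ = 0.0218 s

Closed-loop transfer function: T(s) = K_p·P(s)/(1 + K_p·P(s)) = 38.35/(s + 7.6 + 38.35) = 38.35/(s + 45.95).
Time constant τ = 1/45.95 = 0.0218 s.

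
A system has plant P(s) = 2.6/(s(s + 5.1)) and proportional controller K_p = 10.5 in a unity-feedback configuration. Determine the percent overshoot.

17.3%

Closed-loop characteristic equation: s² + 5.1s + 27.3 = 0, so ω_n = 5.225 rad/s and ζ = 5.1/(2·5.225) = 0.488.
%OS = 100·exp(−πζ/√(1−ζ²)) = 100·exp(−π·0.488/√0.7618) = 17.3%.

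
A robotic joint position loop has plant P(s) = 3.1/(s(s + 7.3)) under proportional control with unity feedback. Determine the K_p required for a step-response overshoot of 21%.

K_p = 21.7

From %OS = 100·exp(−πζ/√(1−ζ²)) = 21%, ζ = −ln(0.21)/√(π²+ln²(0.21)) = 0.4449.
Characteristic equation s² + 7.3s + 3.1K_p = 0 gives ζ = 7.3/(2√(3.1K_p)).
Setting ζ = 0.4449: √(3.1K_p) = 7.3/(2·0.4449) = 8.204, so K_p = 67.31/3.1 = 21.7.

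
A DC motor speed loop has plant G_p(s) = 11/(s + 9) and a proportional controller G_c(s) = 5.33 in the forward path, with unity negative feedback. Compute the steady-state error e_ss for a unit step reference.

The loop is type 0. Static position error constant K_pos = G_c(0)·G_p(0) = 5.33·1.222 = 6.514.
Steady-state error to a unit step: e_ss = 1/(1+K_pos) = 1/7.514 = 0.133.

0.133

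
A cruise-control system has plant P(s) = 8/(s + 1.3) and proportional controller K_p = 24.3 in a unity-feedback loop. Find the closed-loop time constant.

Closed-loop transfer function: T(s) = K_p·P(s)/(1 + K_p·P(s)) = 194.4/(s + 1.3 + 194.4) = 194.4/(s + 195.7).
Time constant τ = 1/195.7 = 0.00511 s.

τ = 0.00511 s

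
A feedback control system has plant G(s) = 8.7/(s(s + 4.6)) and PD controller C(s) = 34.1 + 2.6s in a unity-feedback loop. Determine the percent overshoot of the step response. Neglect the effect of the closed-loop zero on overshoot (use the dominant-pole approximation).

Forward path: (34.1 + 2.6s)·8.7/(s(s+4.6)). The closed-loop characteristic equation is s² + (4.6 + 8.7·2.6)s + 8.7·34.1 = 0.
That is s² + 27.22s + 296.7 = 0, so ω_n = 17.22 rad/s and ζ = 27.22/(2·17.22) = 0.7902.
%OS = 100·exp(−πζ/√(1−ζ²)) = 1.74%.

1.74%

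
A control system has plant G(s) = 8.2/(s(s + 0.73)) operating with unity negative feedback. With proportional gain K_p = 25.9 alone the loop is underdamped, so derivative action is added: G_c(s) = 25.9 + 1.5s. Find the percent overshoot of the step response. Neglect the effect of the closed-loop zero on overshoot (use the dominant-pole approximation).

Forward path: (25.9 + 1.5s)·8.2/(s(s+0.73)). The closed-loop characteristic equation is s² + (0.73 + 8.2·1.5)s + 8.2·25.9 = 0.
That is s² + 13.03s + 212.4 = 0, so ω_n = 14.57 rad/s and ζ = 13.03/(2·14.57) = 0.4471.
%OS = 100·exp(−πζ/√(1−ζ²)) = 20.8%.

20.8%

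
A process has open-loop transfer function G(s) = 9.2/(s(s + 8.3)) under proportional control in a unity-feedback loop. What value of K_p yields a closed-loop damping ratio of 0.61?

K_p = 5.03

Closed-loop characteristic equation: s² + 8.3s + K_p·9.2 = 0.
So ω_n = √(9.2K_p) and 2ζω_n = 8.3, giving ζ = 8.3/(2√(9.2K_p)).
Setting ζ = 0.61: √(9.2K_p) = 8.3/(2·0.61) = 6.803, so K_p = 46.28/9.2 = 5.03.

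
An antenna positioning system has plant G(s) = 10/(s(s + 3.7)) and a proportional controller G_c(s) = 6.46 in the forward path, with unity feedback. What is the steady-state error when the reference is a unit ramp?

The loop has one pole at the origin (type 1). Velocity error constant K_v = lim_{s→0} s·G_c(s)G(s) = 6.46·10/3.7 = 17.46.
Steady-state error to a unit ramp: e_ss = 1/K_v = 0.0573.

0.0573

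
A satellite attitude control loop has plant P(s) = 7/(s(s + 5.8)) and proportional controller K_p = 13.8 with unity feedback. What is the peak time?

Closed-loop characteristic equation: s² + 5.8s + 96.6 = 0, so ω_n = 9.829 rad/s and ζ = 5.8/(2·9.829) = 0.2951.
Damped frequency ω_d = ω_n√(1−ζ²) = 9.391 rad/s, so peak time T_p = π/ω_d = 0.335 s.

T_p = 0.335 s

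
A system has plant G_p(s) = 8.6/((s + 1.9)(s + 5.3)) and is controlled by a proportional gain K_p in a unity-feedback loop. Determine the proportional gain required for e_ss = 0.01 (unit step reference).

K_p = 116

The loop is type 0, so e_ss(step) = 1/(1 + K_pos) with K_pos = K_p·G_p(0).
G_p(0) = 0.854. Require 1/(1 + K_p·0.854) = 0.01, so 1 + 0.854·K_p = 100.
K_p = (100 − 1)/0.854 = 116.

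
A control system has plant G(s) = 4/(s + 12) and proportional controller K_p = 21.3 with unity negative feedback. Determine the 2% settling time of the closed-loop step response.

Closed-loop transfer function: T(s) = K_p·G(s)/(1 + K_p·G(s)) = 85.2/(s + 12 + 85.2) = 85.2/(s + 97.2).
Time constant τ = 1/97.2 = 0.01029 s, so the 2% settling time is about 4τ = 0.0412 s.

T_s ≈ 0.0412 s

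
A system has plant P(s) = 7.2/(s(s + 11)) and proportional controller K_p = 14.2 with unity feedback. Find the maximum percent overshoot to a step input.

From 1 + K_pP(s) = 0: s² + 11s + 102.2 = 0 ⇒ ω_n = 10.11, ζ = 0.5439.
%OS = 100·exp(−πζ/√(1−ζ²)) = 100·exp(−π·0.5439/√0.7041) = 13%.

13%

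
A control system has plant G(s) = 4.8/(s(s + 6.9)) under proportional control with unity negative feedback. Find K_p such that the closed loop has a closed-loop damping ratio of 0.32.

K_p = 24.2

Closed-loop characteristic equation: s² + 6.9s + K_p·4.8 = 0.
So ω_n = √(4.8K_p) and 2ζω_n = 6.9, giving ζ = 6.9/(2√(4.8K_p)).
Setting ζ = 0.32: √(4.8K_p) = 6.9/(2·0.32) = 10.78, so K_p = 116.2/4.8 = 24.2.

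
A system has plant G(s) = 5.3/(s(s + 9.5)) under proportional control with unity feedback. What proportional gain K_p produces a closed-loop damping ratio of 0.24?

Closed-loop characteristic equation: s² + 9.5s + K_p·5.3 = 0.
So ω_n = √(5.3K_p) and 2ζω_n = 9.5, giving ζ = 9.5/(2√(5.3K_p)).
Setting ζ = 0.24: √(5.3K_p) = 9.5/(2·0.24) = 19.79, so K_p = 391.7/5.3 = 73.9.

K_p = 73.9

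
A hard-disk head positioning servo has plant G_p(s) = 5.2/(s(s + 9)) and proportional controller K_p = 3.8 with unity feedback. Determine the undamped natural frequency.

With unity feedback the closed-loop characteristic equation is s² + 9s + 3.8·5.2 = s² + 9s + 19.76 = 0.
Matching s² + 2ζω_n s + ω_n²: ω_n = √19.76 = 4.445 rad/s and 2ζω_n = 9, so ζ = 9/(2·4.445) = 1.01.

ω_n = 4.45 rad/s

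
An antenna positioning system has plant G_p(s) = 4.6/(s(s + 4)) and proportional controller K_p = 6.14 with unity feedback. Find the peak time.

T_p = 0.638 s

The closed-loop denominator s² + 4s + 28.24 gives ω_n = √28.24 = 5.315 and ζ = 4/(2ω_n) = 0.3763.
Damped frequency ω_d = ω_n√(1−ζ²) = 4.924 rad/s, so peak time T_p = π/ω_d = 0.638 s.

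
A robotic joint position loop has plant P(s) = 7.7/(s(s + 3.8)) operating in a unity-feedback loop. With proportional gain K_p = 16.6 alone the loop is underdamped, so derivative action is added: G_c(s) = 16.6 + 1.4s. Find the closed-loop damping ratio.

ζ = 0.645

Forward path: (16.6 + 1.4s)·7.7/(s(s+3.8)). The closed-loop characteristic equation is s² + (3.8 + 7.7·1.4)s + 7.7·16.6 = 0.
That is s² + 14.58s + 127.8 = 0, so ω_n = 11.31 rad/s and ζ = 14.58/(2·11.31) = 0.6448.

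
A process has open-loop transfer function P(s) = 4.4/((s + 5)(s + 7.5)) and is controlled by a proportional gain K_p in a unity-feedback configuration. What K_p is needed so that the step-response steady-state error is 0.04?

K_p = 205

The loop is type 0, so e_ss(step) = 1/(1 + K_pos) with K_pos = K_p·P(0).
P(0) = 0.1173. Require 1/(1 + K_p·0.1173) = 0.04, so 1 + 0.1173·K_p = 25.
K_p = (25 − 1)/0.1173 = 205.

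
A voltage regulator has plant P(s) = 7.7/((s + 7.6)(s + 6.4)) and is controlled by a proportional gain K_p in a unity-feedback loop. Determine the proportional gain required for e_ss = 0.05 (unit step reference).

K_p = 120

The loop is type 0, so e_ss(step) = 1/(1 + K_pos) with K_pos = K_p·P(0).
P(0) = 0.1583. Require 1/(1 + K_p·0.1583) = 0.05, so 1 + 0.1583·K_p = 20.
K_p = (20 − 1)/0.1583 = 120.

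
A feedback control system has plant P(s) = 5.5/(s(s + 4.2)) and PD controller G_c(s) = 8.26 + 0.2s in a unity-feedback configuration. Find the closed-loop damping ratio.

ζ = 0.393

Forward path: (8.26 + 0.2s)·5.5/(s(s+4.2)). The closed-loop characteristic equation is s² + (4.2 + 5.5·0.2)s + 5.5·8.26 = 0.
That is s² + 5.3s + 45.43 = 0, so ω_n = 6.74 rad/s and ζ = 5.3/(2·6.74) = 0.3932.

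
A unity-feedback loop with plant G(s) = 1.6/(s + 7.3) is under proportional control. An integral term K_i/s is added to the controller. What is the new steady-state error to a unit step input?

0

Adding integral action puts a pole at s = 0 in the forward path, raising the system type to 1; a type-1 loop has zero steady-state error to a step.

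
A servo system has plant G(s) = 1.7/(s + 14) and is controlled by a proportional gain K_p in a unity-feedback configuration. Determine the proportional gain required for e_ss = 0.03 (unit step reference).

K_p = 266

For a type-0 loop with proportional control, e_ss = 1/(1 + K_p·G(0)).
G(0) = 0.1214. Require 1/(1 + K_p·0.1214) = 0.03, so 1 + 0.1214·K_p = 33.33.
K_p = (33.33 − 1)/0.1214 = 266.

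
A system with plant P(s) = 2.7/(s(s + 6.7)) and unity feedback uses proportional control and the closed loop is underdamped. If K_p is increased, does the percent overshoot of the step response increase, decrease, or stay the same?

increase

Characteristic equation s² + 6.7s + K_p·2.7 = 0: raising K_p raises ω_n while 2ζω_n = 6.7 is fixed, so ζ falls and overshoot grows.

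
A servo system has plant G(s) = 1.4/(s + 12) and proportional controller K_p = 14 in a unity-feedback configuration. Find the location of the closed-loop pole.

Closed-loop transfer function: T(s) = K_p·G(s)/(1 + K_p·G(s)) = 19.6/(s + 12 + 19.6) = 19.6/(s + 31.6).
The closed-loop pole is at s = −31.6.

s = -31.6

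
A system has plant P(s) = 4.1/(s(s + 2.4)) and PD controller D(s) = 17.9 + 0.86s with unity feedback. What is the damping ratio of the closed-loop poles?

Forward path: (17.9 + 0.86s)·4.1/(s(s+2.4)). The closed-loop characteristic equation is s² + (2.4 + 4.1·0.86)s + 4.1·17.9 = 0.
That is s² + 5.926s + 73.39 = 0, so ω_n = 8.567 rad/s and ζ = 5.926/(2·8.567) = 0.3459.

ζ = 0.346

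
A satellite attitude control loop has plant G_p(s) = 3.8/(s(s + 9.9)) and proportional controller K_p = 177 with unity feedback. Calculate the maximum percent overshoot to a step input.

The closed-loop denominator s² + 9.9s + 672.6 gives ω_n = √672.6 = 25.93 and ζ = 9.9/(2ω_n) = 0.1909.
%OS = 100·exp(−πζ/√(1−ζ²)) = 100·exp(−π·0.1909/√0.9636) = 54.3%.

54.3%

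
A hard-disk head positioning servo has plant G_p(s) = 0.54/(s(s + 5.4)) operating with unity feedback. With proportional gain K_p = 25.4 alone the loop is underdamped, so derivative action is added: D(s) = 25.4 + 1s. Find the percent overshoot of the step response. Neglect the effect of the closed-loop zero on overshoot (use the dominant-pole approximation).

1.47%

Forward path: (25.4 + 1s)·0.54/(s(s+5.4)). The closed-loop characteristic equation is s² + (5.4 + 0.54·1)s + 0.54·25.4 = 0.
That is s² + 5.94s + 13.72 = 0, so ω_n = 3.704 rad/s and ζ = 5.94/(2·3.704) = 0.8019.
%OS = 100·exp(−πζ/√(1−ζ²)) = 1.47%.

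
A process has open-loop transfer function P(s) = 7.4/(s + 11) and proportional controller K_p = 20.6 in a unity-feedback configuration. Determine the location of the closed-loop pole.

s = -163.4

Closed-loop transfer function: T(s) = K_p·P(s)/(1 + K_p·P(s)) = 152.4/(s + 11 + 152.4) = 152.4/(s + 163.4).
The closed-loop pole is at s = −163.4.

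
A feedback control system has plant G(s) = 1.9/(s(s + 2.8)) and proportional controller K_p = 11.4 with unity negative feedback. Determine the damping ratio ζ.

1 + K_p·G(s) = 0 gives s² + 2.8s + 21.66 = 0.
Matching s² + 2ζω_n s + ω_n²: ω_n = √21.66 = 4.654 rad/s and 2ζω_n = 2.8, so ζ = 2.8/(2·4.654) = 0.301.

ζ = 0.301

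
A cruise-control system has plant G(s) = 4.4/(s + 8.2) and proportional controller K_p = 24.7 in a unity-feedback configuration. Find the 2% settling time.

Closed-loop transfer function: T(s) = K_p·G(s)/(1 + K_p·G(s)) = 108.7/(s + 8.2 + 108.7) = 108.7/(s + 116.9).
Time constant τ = 1/116.9 = 0.008556 s, so the 2% settling time is about 4τ = 0.0342 s.

T_s ≈ 0.0342 s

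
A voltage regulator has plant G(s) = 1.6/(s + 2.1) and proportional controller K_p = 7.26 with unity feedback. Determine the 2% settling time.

T_s ≈ 0.292 s

Closed-loop transfer function: T(s) = K_p·G(s)/(1 + K_p·G(s)) = 11.62/(s + 2.1 + 11.62) = 11.62/(s + 13.72).
Time constant τ = 1/13.72 = 0.07291 s, so the 2% settling time is about 4τ = 0.292 s.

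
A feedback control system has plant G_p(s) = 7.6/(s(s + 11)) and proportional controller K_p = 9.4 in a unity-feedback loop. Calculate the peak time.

T_p = 0.49 s

Closed-loop characteristic equation: s² + 11s + 71.44 = 0, so ω_n = 8.452 rad/s and ζ = 11/(2·8.452) = 0.6507.
Damped frequency ω_d = ω_n√(1−ζ²) = 6.418 rad/s, so peak time T_p = π/ω_d = 0.49 s.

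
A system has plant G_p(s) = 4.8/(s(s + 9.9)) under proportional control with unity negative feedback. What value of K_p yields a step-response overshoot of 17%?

K_p = 21.2

From %OS = 100·exp(−πζ/√(1−ζ²)) = 17%, ζ = −ln(0.17)/√(π²+ln²(0.17)) = 0.4913.
Characteristic equation s² + 9.9s + 4.8K_p = 0 gives ζ = 9.9/(2√(4.8K_p)).
Setting ζ = 0.4913: √(4.8K_p) = 9.9/(2·0.4913) = 10.08, so K_p = 101.5/4.8 = 21.2.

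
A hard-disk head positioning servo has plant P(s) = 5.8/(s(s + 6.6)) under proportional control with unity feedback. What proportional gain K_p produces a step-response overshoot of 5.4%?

From %OS = 100·exp(−πζ/√(1−ζ²)) = 5.4%, ζ = −ln(0.054)/√(π²+ln²(0.054)) = 0.6806.
Characteristic equation s² + 6.6s + 5.8K_p = 0 gives ζ = 6.6/(2√(5.8K_p)).
Setting ζ = 0.6806: √(5.8K_p) = 6.6/(2·0.6806) = 4.848, so K_p = 23.51/5.8 = 4.05.

K_p = 4.05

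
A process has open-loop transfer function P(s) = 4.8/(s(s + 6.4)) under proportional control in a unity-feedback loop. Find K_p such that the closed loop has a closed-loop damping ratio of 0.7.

K_p = 4.35

Closed-loop characteristic equation: s² + 6.4s + K_p·4.8 = 0.
So ω_n = √(4.8K_p) and 2ζω_n = 6.4, giving ζ = 6.4/(2√(4.8K_p)).
Setting ζ = 0.7: √(4.8K_p) = 6.4/(2·0.7) = 4.571, so K_p = 20.9/4.8 = 4.35.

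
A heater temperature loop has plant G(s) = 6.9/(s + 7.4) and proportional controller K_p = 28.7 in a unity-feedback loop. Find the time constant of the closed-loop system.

τ = 0.00487 s

Closed-loop transfer function: T(s) = K_p·G(s)/(1 + K_p·G(s)) = 198/(s + 7.4 + 198) = 198/(s + 205.4).
Time constant τ = 1/205.4 = 0.00487 s.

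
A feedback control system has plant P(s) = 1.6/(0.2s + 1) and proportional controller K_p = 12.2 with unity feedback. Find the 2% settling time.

T_s ≈ 0.039 s

Closed loop: T(s) = K_p·P/(1+K_p·P) = 19.52/(0.2s + 1 + 19.52), with pole at s = −(1 + 19.52)/0.2 = −102.6.
τ = 1/102.6 = 0.009747 s, so 2% settling time ≈ 4τ = 0.039 s.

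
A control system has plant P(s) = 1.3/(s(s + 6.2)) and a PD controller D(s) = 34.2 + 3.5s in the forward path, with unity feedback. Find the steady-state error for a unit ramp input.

0.139

The loop has one pole at the origin (type 1). Velocity error constant K_v = lim_{s→0} s·D(s)P(s) = 34.2·1.3/6.2 = 7.171.
Steady-state error to a unit ramp: e_ss = 1/K_v = 0.139.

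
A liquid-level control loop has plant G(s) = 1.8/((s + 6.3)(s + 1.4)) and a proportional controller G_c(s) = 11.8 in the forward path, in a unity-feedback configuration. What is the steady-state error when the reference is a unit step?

The loop is type 0. Static position error constant K_pos = G_c(0)·G(0) = 11.8·0.2041 = 2.408.
Steady-state error to a unit step: e_ss = 1/(1+K_pos) = 1/3.408 = 0.293.

0.293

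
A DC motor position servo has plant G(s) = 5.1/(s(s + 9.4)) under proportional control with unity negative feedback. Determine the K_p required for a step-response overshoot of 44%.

K_p = 67.8

From %OS = 100·exp(−πζ/√(1−ζ²)) = 44%, ζ = −ln(0.44)/√(π²+ln²(0.44)) = 0.2528.
Characteristic equation s² + 9.4s + 5.1K_p = 0 gives ζ = 9.4/(2√(5.1K_p)).
Setting ζ = 0.2528: √(5.1K_p) = 9.4/(2·0.2528) = 18.59, so K_p = 345.6/5.1 = 67.8.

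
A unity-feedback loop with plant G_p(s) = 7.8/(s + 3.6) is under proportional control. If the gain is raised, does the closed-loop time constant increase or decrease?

Closed-loop pole is at s = −(3.6+K_p·7.8); larger K_p moves it further left, so τ = 1/(3.6+K_p·7.8) decreases.

decrease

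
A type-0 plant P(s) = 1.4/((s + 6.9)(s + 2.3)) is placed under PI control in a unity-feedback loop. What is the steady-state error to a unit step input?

The PI controller's integrator makes the forward path type 1, so e_ss to a step is zero.

0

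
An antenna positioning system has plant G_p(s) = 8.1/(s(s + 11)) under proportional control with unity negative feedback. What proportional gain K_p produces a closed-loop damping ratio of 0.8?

Closed-loop characteristic equation: s² + 11s + K_p·8.1 = 0.
So ω_n = √(8.1K_p) and 2ζω_n = 11, giving ζ = 11/(2√(8.1K_p)).
Setting ζ = 0.8: √(8.1K_p) = 11/(2·0.8) = 6.875, so K_p = 47.27/8.1 = 5.84.

K_p = 5.84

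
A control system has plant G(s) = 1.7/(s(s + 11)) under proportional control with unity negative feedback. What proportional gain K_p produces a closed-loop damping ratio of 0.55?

K_p = 58.8

Closed-loop characteristic equation: s² + 11s + K_p·1.7 = 0.
So ω_n = √(1.7K_p) and 2ζω_n = 11, giving ζ = 11/(2√(1.7K_p)).
Setting ζ = 0.55: √(1.7K_p) = 11/(2·0.55) = 10, so K_p = 100/1.7 = 58.8.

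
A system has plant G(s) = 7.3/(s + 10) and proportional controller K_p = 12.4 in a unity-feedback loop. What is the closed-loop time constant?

τ = 0.00995 s

Closed-loop transfer function: T(s) = K_p·G(s)/(1 + K_p·G(s)) = 90.52/(s + 10 + 90.52) = 90.52/(s + 100.5).
Time constant τ = 1/100.5 = 0.00995 s.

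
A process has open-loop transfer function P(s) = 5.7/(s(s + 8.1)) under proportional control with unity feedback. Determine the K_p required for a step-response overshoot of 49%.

From %OS = 100·exp(−πζ/√(1−ζ²)) = 49%, ζ = −ln(0.49)/√(π²+ln²(0.49)) = 0.2214.
Characteristic equation s² + 8.1s + 5.7K_p = 0 gives ζ = 8.1/(2√(5.7K_p)).
Setting ζ = 0.2214: √(5.7K_p) = 8.1/(2·0.2214) = 18.29, so K_p = 334.5/5.7 = 58.7.

K_p = 58.7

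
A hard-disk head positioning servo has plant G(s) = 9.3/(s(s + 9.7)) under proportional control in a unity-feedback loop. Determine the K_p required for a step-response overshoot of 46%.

K_p = 43.9

From %OS = 100·exp(−πζ/√(1−ζ²)) = 46%, ζ = −ln(0.46)/√(π²+ln²(0.46)) = 0.24.
Characteristic equation s² + 9.7s + 9.3K_p = 0 gives ζ = 9.7/(2√(9.3K_p)).
Setting ζ = 0.24: √(9.3K_p) = 9.7/(2·0.24) = 20.21, so K_p = 408.5/9.3 = 43.9.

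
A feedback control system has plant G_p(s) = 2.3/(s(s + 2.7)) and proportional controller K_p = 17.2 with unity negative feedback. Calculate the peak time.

The closed-loop denominator s² + 2.7s + 39.56 gives ω_n = √39.56 = 6.29 and ζ = 2.7/(2ω_n) = 0.2146.
Damped frequency ω_d = ω_n√(1−ζ²) = 6.143 rad/s, so peak time T_p = π/ω_d = 0.511 s.

T_p = 0.511 s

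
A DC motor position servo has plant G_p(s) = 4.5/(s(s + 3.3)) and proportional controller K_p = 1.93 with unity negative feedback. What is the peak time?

From 1 + K_pG_p(s) = 0: s² + 3.3s + 8.685 = 0 ⇒ ω_n = 2.947, ζ = 0.5599.
Damped frequency ω_d = ω_n√(1−ζ²) = 2.442 rad/s, so peak time T_p = π/ω_d = 1.29 s.

T_p = 1.29 s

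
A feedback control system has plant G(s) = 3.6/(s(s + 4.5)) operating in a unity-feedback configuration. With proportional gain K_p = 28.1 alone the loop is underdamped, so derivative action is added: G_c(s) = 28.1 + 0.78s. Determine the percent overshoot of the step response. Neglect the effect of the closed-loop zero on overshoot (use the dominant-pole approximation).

29.4%

Forward path: (28.1 + 0.78s)·3.6/(s(s+4.5)). The closed-loop characteristic equation is s² + (4.5 + 3.6·0.78)s + 3.6·28.1 = 0.
That is s² + 7.308s + 101.2 = 0, so ω_n = 10.06 rad/s and ζ = 7.308/(2·10.06) = 0.3633.
%OS = 100·exp(−πζ/√(1−ζ²)) = 29.4%.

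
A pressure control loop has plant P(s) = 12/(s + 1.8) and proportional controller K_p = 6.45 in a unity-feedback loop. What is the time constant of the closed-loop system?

Closed-loop transfer function: T(s) = K_p·P(s)/(1 + K_p·P(s)) = 77.4/(s + 1.8 + 77.4) = 77.4/(s + 79.2).
Time constant τ = 1/79.2 = 0.0126 s.

τ = 0.0126 s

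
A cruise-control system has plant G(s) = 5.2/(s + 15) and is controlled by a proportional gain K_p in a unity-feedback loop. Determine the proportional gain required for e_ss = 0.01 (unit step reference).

Steady-state error for a unit step on this type-0 loop is 1/(1 + K_p·G(0)).
G(0) = 0.3467. Require 1/(1 + K_p·0.3467) = 0.01, so 1 + 0.3467·K_p = 100.
K_p = (100 − 1)/0.3467 = 286.

K_p = 286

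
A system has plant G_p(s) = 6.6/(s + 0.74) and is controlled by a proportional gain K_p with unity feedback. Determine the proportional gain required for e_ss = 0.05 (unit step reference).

The loop is type 0, so e_ss(step) = 1/(1 + K_pos) with K_pos = K_p·G_p(0).
G_p(0) = 8.919. Require 1/(1 + K_p·8.919) = 0.05, so 1 + 8.919·K_p = 20.
K_p = (20 − 1)/8.919 = 2.13.

K_p = 2.13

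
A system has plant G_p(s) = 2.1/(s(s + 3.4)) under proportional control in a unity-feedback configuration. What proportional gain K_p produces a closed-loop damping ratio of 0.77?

K_p = 2.32

Closed-loop characteristic equation: s² + 3.4s + K_p·2.1 = 0.
So ω_n = √(2.1K_p) and 2ζω_n = 3.4, giving ζ = 3.4/(2√(2.1K_p)).
Setting ζ = 0.77: √(2.1K_p) = 3.4/(2·0.77) = 2.208, so K_p = 4.874/2.1 = 2.32.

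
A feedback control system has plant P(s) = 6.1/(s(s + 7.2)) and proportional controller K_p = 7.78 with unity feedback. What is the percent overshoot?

The closed-loop denominator s² + 7.2s + 47.46 gives ω_n = √47.46 = 6.889 and ζ = 7.2/(2ω_n) = 0.5226.
%OS = 100·exp(−πζ/√(1−ζ²)) = 100·exp(−π·0.5226/√0.7269) = 14.6%.

14.6%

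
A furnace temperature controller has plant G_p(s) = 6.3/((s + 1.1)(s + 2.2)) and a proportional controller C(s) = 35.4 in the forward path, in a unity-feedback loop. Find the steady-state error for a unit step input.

The loop is type 0. Static position error constant K_pos = C(0)·G_p(0) = 35.4·2.603 = 92.16.
Steady-state error to a unit step: e_ss = 1/(1+K_pos) = 1/93.16 = 0.0107.

0.0107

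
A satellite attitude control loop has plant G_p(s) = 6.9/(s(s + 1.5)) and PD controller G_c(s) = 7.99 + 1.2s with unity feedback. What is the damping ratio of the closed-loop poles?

ζ = 0.659

Forward path: (7.99 + 1.2s)·6.9/(s(s+1.5)). The closed-loop characteristic equation is s² + (1.5 + 6.9·1.2)s + 6.9·7.99 = 0.
That is s² + 9.78s + 55.13 = 0, so ω_n = 7.425 rad/s and ζ = 9.78/(2·7.425) = 0.6586.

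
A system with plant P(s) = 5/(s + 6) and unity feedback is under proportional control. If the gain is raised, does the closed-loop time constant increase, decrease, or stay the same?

decrease

Closed-loop pole is at s = −(6+K_p·5); larger K_p moves it further left, so τ = 1/(6+K_p·5) decreases.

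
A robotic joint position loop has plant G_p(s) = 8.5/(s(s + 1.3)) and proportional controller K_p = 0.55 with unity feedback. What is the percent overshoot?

37.1%

Closed-loop characteristic equation: s² + 1.3s + 4.675 = 0, so ω_n = 2.162 rad/s and ζ = 1.3/(2·2.162) = 0.3006.
%OS = 100·exp(−πζ/√(1−ζ²)) = 100·exp(−π·0.3006/√0.9096) = 37.1%.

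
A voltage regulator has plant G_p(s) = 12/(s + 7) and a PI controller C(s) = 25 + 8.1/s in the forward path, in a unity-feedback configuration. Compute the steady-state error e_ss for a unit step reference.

The open loop C(s)G_p(s) has a pole at the origin (type 1), so the static position error constant is infinite and e_ss = 1/(1+∞) = 0.

0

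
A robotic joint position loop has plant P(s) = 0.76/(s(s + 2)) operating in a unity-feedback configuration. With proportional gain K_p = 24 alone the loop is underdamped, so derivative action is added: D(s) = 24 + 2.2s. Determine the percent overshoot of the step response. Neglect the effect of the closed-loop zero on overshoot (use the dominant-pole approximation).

Forward path: (24 + 2.2s)·0.76/(s(s+2)). The closed-loop characteristic equation is s² + (2 + 0.76·2.2)s + 0.76·24 = 0.
That is s² + 3.672s + 18.24 = 0, so ω_n = 4.271 rad/s and ζ = 3.672/(2·4.271) = 0.4299.
%OS = 100·exp(−πζ/√(1−ζ²)) = 22.4%.

22.4%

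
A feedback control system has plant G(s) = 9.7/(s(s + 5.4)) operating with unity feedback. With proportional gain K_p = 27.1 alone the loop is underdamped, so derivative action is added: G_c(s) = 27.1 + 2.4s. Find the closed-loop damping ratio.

Forward path: (27.1 + 2.4s)·9.7/(s(s+5.4)). The closed-loop characteristic equation is s² + (5.4 + 9.7·2.4)s + 9.7·27.1 = 0.
That is s² + 28.68s + 262.9 = 0, so ω_n = 16.21 rad/s and ζ = 28.68/(2·16.21) = 0.8845.

ζ = 0.884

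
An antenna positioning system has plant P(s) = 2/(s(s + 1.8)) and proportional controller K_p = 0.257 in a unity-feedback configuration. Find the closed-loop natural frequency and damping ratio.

The closed-loop denominator is s(s+1.8) + 0.257·2 = s² + 1.8s + 0.514.
Matching s² + 2ζω_n s + ω_n²: ω_n = √0.514 = 0.7169 rad/s and 2ζω_n = 1.8, so ζ = 1.8/(2·0.7169) = 1.26.

ω_n = 0.717 rad/s, ζ = 1.26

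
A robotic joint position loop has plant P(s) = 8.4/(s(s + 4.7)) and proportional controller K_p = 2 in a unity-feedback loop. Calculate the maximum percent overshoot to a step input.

The closed-loop denominator s² + 4.7s + 16.8 gives ω_n = √16.8 = 4.099 and ζ = 4.7/(2ω_n) = 0.5733.
%OS = 100·exp(−πζ/√(1−ζ²)) = 100·exp(−π·0.5733/√0.6713) = 11.1%.

11.1%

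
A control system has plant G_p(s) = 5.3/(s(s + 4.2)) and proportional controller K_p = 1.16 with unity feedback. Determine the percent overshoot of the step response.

0.671%

The closed-loop denominator s² + 4.2s + 6.148 gives ω_n = √6.148 = 2.48 and ζ = 4.2/(2ω_n) = 0.8469.
%OS = 100·exp(−πζ/√(1−ζ²)) = 100·exp(−π·0.8469/√0.2827) = 0.671%.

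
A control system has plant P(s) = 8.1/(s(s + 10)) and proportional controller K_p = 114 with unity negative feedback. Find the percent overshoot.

59.2%

Closed-loop characteristic equation: s² + 10s + 923.4 = 0, so ω_n = 30.39 rad/s and ζ = 10/(2·30.39) = 0.1645.
%OS = 100·exp(−πζ/√(1−ζ²)) = 100·exp(−π·0.1645/√0.9729) = 59.2%.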